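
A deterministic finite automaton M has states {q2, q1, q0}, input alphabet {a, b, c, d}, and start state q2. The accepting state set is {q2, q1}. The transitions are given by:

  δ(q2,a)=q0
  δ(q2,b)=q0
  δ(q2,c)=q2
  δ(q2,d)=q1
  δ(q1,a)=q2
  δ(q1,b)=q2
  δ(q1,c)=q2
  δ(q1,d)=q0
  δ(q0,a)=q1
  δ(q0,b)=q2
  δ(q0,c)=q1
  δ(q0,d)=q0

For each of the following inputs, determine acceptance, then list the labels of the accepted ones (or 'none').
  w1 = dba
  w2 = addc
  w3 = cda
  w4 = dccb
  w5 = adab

w1: Trace: q2 -d-> q1 -b-> q2 -a-> q0  → end q0, rejected
w2: Trace: q2 -a-> q0 -d-> q0 -d-> q0 -c-> q1  → end q1, accepted
w3: Trace: q2 -c-> q2 -d-> q1 -a-> q2  → end q2, accepted
w4: Trace: q2 -d-> q1 -c-> q2 -c-> q2 -b-> q0  → end q0, rejected
w5: Trace: q2 -a-> q0 -d-> q0 -a-> q1 -b-> q2  → end q2, accepted

w2, w3, w5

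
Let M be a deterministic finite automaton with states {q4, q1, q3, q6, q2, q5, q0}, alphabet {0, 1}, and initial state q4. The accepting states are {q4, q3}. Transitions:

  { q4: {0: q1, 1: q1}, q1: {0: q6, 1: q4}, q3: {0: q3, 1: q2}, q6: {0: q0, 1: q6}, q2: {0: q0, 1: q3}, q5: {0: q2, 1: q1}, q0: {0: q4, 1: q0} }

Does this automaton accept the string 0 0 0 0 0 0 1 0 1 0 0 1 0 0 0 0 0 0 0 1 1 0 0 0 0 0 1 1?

Yes

q4 → q1 → q6 → q0 → q4 → q1 → q6 → q6 → q0 → q0 → q4 → q1 → q4 → q1 → q6 → q0 → q4 → q1 → q6 → q0 → q0 → q0 → q4 → q1 → q6 → q0 → q4 → q1 → q4
End state q4 is accepting.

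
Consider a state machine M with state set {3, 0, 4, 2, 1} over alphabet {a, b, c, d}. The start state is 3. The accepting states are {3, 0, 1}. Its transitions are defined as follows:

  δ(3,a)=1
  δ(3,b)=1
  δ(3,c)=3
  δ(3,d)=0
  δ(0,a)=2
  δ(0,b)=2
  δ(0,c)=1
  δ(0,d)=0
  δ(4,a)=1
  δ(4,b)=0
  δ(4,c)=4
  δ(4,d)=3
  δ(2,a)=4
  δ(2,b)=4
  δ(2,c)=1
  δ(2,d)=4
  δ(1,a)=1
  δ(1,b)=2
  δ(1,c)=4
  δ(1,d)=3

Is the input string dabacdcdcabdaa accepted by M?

3 → 0 → 2 → 4 → 1 → 4 → 3 → 3 → 0 → 1 → 1 → 2 → 4 → 1 → 1
End state 1 is accepting.

Yes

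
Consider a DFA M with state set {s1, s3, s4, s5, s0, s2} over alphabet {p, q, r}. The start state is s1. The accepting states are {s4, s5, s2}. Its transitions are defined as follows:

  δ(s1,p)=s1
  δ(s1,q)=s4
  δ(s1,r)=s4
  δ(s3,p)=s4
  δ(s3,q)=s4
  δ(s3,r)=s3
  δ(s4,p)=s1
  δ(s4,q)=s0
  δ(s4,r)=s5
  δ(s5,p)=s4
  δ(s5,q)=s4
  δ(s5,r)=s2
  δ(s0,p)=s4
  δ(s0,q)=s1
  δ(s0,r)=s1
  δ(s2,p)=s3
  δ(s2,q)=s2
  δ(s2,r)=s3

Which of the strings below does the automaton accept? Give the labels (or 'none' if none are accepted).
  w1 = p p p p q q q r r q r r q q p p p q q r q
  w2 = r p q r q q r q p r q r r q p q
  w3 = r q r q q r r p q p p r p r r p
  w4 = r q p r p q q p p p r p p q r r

w1, w3, w4

w1: s1 → s1 → s1 → s1 → s1 → s4 → s0 → s1 → s4 → s5 → s4 → s5 → s2 → s2 → s2 → s3 → s4 → s1 → s4 → s0 → s1 → s4  → end s4, accepted
w2: s1 → s4 → s1 → s4 → s5 → s4 → s0 → s1 → s4 → s1 → s4 → s0 → s1 → s4 → s0 → s4 → s0  → end s0, rejected
w3: s1 → s4 → s0 → s1 → s4 → s0 → s1 → s4 → s1 → s4 → s1 → s1 → s4 → s1 → s4 → s5 → s4  → end s4, accepted
w4: s1 → s4 → s0 → s4 → s5 → s4 → s0 → s1 → s1 → s1 → s1 → s4 → s1 → s1 → s4 → s5 → s2  → end s2, accepted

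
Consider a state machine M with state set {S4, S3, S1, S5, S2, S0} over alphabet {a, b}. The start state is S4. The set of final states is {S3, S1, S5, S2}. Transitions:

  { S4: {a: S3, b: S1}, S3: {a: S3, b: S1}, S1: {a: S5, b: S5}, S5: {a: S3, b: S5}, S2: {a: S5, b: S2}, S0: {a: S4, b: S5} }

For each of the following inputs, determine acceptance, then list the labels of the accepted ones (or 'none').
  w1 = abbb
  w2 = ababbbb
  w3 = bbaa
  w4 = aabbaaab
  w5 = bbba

w1, w2, w3, w4, w5

w1: S4 → S3 → S1 → S5 → S5  → end S5, accepted
w2: S4 → S3 → S1 → S5 → S5 → S5 → S5 → S5  → end S5, accepted
w3: S4 → S1 → S5 → S3 → S3  → end S3, accepted
w4: S4 → S3 → S3 → S1 → S5 → S3 → S3 → S3 → S1  → end S1, accepted
w5: S4 → S1 → S5 → S5 → S3  → end S3, accepted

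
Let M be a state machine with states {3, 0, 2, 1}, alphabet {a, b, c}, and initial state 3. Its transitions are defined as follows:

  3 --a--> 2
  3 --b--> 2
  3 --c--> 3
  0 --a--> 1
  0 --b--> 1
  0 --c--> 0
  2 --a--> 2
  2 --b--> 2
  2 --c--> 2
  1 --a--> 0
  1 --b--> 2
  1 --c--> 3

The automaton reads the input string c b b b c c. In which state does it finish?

start at 3
read 'c': 3 → 3
read 'b': 3 → 2
read 'b': 2 → 2
read 'b': 2 → 2
read 'c': 2 → 2
read 'c': 2 → 2

2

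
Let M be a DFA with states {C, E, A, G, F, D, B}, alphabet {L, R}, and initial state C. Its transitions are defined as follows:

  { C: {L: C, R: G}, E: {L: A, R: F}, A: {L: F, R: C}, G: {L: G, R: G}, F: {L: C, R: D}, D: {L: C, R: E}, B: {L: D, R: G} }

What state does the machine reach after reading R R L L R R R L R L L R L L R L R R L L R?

G

Trace: C -R-> G -R-> G -L-> G -L-> G -R-> G -R-> G -R-> G -L-> G -R-> G -L-> G -L-> G -R-> G -L-> G -L-> G -R-> G -L-> G -R-> G -R-> G -L-> G -L-> G -R-> G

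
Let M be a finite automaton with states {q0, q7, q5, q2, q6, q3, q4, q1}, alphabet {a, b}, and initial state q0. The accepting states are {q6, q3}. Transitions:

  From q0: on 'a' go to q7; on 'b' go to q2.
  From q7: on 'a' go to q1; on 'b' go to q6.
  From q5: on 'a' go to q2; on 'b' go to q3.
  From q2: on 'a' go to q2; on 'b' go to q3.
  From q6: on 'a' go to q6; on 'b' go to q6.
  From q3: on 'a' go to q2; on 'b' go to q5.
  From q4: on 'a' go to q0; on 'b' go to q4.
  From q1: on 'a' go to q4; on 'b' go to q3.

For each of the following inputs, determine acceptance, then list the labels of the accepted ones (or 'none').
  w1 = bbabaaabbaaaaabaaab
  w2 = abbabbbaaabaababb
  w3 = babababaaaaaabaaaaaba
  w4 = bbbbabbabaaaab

w1, w2, w4

w1: q0 → q2 → q3 → q2 → q3 → q2 → q2 → q2 → q3 → q5 → q2 → q2 → q2 → q2 → q2 → q3 → q2 → q2 → q2 → q3  → end q3, accepted
w2: q0 → q7 → q6 → q6 → q6 → q6 → q6 → q6 → q6 → q6 → q6 → q6 → q6 → q6 → q6 → q6 → q6 → q6  → end q6, accepted
w3: q0 → q2 → q2 → q3 → q2 → q3 → q2 → q3 → q2 → q2 → q2 → q2 → q2 → q2 → q3 → q2 → q2 → q2 → q2 → q2 → q3 → q2  → end q2, rejected
w4: q0 → q2 → q3 → q5 → q3 → q2 → q3 → q5 → q2 → q3 → q2 → q2 → q2 → q2 → q3  → end q3, accepted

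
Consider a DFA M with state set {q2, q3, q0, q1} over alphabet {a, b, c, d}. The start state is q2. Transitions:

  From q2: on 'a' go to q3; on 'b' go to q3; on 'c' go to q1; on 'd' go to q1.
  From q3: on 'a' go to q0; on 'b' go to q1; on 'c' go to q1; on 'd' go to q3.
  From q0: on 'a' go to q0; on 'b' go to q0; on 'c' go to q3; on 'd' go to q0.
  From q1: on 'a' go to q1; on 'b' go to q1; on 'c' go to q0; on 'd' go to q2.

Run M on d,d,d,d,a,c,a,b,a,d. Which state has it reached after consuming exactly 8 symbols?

q2 → q1 → q2 → q1 → q2 → q3 → q1 → q1 → q1
After 8 symbols: q1.

q1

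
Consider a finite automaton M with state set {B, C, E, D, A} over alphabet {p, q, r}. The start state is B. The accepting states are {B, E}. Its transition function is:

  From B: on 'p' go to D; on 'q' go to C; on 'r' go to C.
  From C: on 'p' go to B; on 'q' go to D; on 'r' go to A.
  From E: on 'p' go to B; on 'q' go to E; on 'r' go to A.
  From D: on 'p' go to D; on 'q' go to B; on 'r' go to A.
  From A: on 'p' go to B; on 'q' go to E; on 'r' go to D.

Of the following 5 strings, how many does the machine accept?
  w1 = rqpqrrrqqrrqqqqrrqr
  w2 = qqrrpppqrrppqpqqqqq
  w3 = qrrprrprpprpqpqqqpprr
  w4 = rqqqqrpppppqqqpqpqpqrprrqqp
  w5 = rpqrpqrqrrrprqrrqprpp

1

w1: Trace: B -r-> C -q-> D -p-> D -q-> B -r-> C -r-> A -r-> D -q-> B -q-> C -r-> A -r-> D -q-> B -q-> C -q-> D -q-> B -r-> C -r-> A -q-> E -r-> A  → end A, rejected
w2: Trace: B -q-> C -q-> D -r-> A -r-> D -p-> D -p-> D -p-> D -q-> B -r-> C -r-> A -p-> B -p-> D -q-> B -p-> D -q-> B -q-> C -q-> D -q-> B -q-> C  → end C, rejected
w3: Trace: B -q-> C -r-> A -r-> D -p-> D -r-> A -r-> D -p-> D -r-> A -p-> B -p-> D -r-> A -p-> B -q-> C -p-> B -q-> C -q-> D -q-> B -p-> D -p-> D -r-> A -r-> D  → end D, rejected
w4: Trace: B -r-> C -q-> D -q-> B -q-> C -q-> D -r-> A -p-> B -p-> D -p-> D -p-> D -p-> D -q-> B -q-> C -q-> D -p-> D -q-> B -p-> D -q-> B -p-> D -q-> B -r-> C -p-> B -r-> C -r-> A -q-> E -q-> E -p-> B  → end B, accepted
w5: Trace: B -r-> C -p-> B -q-> C -r-> A -p-> B -q-> C -r-> A -q-> E -r-> A -r-> D -r-> A -p-> B -r-> C -q-> D -r-> A -r-> D -q-> B -p-> D -r-> A -p-> B -p-> D  → end D, rejected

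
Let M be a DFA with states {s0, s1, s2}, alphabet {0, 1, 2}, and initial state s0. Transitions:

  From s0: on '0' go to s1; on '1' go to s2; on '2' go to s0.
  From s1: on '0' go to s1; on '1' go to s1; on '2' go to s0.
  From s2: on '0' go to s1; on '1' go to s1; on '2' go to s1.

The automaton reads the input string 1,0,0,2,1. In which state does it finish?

s2

Trace: s0 -1-> s2 -0-> s1 -0-> s1 -2-> s0 -1-> s2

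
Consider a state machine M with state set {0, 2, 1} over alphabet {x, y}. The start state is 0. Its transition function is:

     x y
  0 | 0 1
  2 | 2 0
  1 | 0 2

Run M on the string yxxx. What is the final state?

0

0 → 1 → 0 → 0 → 0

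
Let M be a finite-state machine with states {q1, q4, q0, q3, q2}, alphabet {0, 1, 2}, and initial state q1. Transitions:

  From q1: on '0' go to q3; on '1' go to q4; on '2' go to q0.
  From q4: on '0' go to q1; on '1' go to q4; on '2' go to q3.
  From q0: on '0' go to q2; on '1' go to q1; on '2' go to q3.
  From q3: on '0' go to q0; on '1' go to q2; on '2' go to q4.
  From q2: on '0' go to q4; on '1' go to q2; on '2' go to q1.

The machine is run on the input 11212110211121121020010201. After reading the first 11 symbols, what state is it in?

Trace: q1 -1-> q4 -1-> q4 -2-> q3 -1-> q2 -2-> q1 -1-> q4 -1-> q4 -0-> q1 -2-> q0 -1-> q1 -1-> q4
After 11 symbols: q4.

q4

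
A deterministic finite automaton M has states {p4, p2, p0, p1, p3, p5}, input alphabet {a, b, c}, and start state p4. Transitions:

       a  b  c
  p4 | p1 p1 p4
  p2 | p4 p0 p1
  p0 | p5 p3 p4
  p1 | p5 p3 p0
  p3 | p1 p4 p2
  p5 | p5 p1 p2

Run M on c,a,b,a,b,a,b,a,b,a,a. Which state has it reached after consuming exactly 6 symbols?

start at p4
read 'c': p4 → p4
read 'a': p4 → p1
read 'b': p1 → p3
read 'a': p3 → p1
read 'b': p1 → p3
read 'a': p3 → p1
After 6 symbols: p1.

p1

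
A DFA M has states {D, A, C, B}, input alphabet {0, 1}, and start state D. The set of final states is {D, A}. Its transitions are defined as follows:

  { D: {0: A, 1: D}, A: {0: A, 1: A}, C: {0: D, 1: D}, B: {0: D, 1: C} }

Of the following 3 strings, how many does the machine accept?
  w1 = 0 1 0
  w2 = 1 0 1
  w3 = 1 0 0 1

w1: D → A → A → A  → end A, accepted
w2: D → D → A → A  → end A, accepted
w3: D → D → A → A → A  → end A, accepted

3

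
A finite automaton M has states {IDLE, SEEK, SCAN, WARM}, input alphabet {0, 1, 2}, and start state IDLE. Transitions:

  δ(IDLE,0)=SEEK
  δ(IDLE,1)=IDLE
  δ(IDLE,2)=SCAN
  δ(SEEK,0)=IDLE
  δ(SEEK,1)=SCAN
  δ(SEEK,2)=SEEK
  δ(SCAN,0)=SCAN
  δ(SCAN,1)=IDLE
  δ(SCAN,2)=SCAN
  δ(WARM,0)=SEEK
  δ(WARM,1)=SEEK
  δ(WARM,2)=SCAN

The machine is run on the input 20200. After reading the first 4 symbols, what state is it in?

start at IDLE
read '2': IDLE → SCAN
read '0': SCAN → SCAN
read '2': SCAN → SCAN
read '0': SCAN → SCAN
After 4 symbols: SCAN.

SCAN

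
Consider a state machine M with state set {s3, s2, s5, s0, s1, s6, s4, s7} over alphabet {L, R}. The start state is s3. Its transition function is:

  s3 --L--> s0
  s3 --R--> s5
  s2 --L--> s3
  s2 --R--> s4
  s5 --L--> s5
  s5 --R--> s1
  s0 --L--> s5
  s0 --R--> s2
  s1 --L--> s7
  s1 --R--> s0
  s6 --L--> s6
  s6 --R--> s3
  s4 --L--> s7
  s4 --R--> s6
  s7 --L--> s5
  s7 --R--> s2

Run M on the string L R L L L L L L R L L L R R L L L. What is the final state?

s3 → s0 → s2 → s3 → s0 → s5 → s5 → s5 → s5 → s1 → s7 → s5 → s5 → s1 → s0 → s5 → s5 → s5

s5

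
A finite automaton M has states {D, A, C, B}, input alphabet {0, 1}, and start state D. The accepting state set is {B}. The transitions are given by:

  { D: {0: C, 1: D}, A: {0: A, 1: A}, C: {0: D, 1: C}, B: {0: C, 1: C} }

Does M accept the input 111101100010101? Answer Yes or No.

Trace: D -1-> D -1-> D -1-> D -1-> D -0-> C -1-> C -1-> C -0-> D -0-> C -0-> D -1-> D -0-> C -1-> C -0-> D -1-> D
End state D is not accepting.

No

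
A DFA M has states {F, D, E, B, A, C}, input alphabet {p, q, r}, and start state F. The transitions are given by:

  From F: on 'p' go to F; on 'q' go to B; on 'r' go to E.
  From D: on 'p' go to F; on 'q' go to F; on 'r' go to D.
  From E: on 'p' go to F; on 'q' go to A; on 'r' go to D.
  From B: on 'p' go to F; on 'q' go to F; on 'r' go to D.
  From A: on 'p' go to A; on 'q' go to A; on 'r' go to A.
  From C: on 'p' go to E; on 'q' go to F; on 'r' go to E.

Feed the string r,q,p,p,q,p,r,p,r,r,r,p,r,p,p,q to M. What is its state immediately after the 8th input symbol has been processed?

F → E → A → A → A → A → A → A → A
After 8 symbols: A.

A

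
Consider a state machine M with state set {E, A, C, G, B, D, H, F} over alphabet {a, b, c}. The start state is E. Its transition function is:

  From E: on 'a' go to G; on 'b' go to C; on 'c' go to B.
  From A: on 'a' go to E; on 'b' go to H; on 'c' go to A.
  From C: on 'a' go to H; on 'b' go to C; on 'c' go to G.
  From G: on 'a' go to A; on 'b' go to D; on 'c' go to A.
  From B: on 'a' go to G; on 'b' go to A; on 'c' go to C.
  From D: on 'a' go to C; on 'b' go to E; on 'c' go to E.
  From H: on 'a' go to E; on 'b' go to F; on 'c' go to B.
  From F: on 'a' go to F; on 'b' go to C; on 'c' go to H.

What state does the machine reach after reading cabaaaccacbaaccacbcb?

H

Trace: E -c-> B -a-> G -b-> D -a-> C -a-> H -a-> E -c-> B -c-> C -a-> H -c-> B -b-> A -a-> E -a-> G -c-> A -c-> A -a-> E -c-> B -b-> A -c-> A -b-> H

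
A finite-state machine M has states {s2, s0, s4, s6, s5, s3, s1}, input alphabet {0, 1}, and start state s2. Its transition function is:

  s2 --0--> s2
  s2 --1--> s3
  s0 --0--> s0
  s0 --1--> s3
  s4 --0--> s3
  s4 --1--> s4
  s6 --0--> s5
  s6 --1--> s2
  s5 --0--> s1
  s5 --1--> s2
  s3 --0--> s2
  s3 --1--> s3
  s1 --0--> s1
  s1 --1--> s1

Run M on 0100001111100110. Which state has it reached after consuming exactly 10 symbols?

s3

s2 → s2 → s3 → s2 → s2 → s2 → s2 → s3 → s3 → s3 → s3
After 10 symbols: s3.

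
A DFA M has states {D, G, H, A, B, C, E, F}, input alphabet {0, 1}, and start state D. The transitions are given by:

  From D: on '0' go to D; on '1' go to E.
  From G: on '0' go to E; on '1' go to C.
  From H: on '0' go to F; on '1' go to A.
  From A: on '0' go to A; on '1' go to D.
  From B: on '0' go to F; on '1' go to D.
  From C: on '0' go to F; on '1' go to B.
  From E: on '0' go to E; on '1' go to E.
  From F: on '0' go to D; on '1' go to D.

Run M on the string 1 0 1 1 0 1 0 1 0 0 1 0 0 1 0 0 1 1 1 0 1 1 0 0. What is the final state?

E

start at D
read '1': D → E
read '0': E → E
read '1': E → E
read '1': E → E
read '0': E → E
read '1': E → E
read '0': E → E
read '1': E → E
read '0': E → E
read '0': E → E
read '1': E → E
read '0': E → E
read '0': E → E
read '1': E → E
read '0': E → E
read '0': E → E
read '1': E → E
read '1': E → E
read '1': E → E
read '0': E → E
read '1': E → E
read '1': E → E
read '0': E → E
read '0': E → E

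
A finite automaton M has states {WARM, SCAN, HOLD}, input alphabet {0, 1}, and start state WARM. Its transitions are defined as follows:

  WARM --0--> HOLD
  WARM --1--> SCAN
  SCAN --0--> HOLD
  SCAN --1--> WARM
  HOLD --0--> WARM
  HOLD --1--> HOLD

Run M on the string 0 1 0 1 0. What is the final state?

Trace: WARM -0-> HOLD -1-> HOLD -0-> WARM -1-> SCAN -0-> HOLD

HOLD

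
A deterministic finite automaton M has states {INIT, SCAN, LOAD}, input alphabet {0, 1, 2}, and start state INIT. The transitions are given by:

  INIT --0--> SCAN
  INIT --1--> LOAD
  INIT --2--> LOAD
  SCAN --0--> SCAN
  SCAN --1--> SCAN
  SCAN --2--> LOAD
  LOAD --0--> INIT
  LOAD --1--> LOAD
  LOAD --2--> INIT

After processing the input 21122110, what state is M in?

INIT

start at INIT
read '2': INIT → LOAD
read '1': LOAD → LOAD
read '1': LOAD → LOAD
read '2': LOAD → INIT
read '2': INIT → LOAD
read '1': LOAD → LOAD
read '1': LOAD → LOAD
read '0': LOAD → INIT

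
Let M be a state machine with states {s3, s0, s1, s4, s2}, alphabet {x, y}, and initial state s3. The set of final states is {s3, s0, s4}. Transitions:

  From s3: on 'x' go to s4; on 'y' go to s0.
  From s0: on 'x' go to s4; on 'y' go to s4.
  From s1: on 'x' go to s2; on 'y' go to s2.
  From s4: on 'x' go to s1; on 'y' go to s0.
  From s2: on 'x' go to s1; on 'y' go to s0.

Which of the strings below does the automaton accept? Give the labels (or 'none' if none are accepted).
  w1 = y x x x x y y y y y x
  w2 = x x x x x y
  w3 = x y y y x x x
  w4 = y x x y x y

w1:
  start at s3
  read 'y': s3 → s0
  read 'x': s0 → s4
  read 'x': s4 → s1
  read 'x': s1 → s2
  read 'x': s2 → s1
  read 'y': s1 → s2
  read 'y': s2 → s0
  read 'y': s0 → s4
  read 'y': s4 → s0
  read 'y': s0 → s4
  read 'x': s4 → s1
  end s1, rejected
w2:
  start at s3
  read 'x': s3 → s4
  read 'x': s4 → s1
  read 'x': s1 → s2
  read 'x': s2 → s1
  read 'x': s1 → s2
  read 'y': s2 → s0
  end s0, accepted
w3:
  start at s3
  read 'x': s3 → s4
  read 'y': s4 → s0
  read 'y': s0 → s4
  read 'y': s4 → s0
  read 'x': s0 → s4
  read 'x': s4 → s1
  read 'x': s1 → s2
  end s2, rejected
w4:
  start at s3
  read 'y': s3 → s0
  read 'x': s0 → s4
  read 'x': s4 → s1
  read 'y': s1 → s2
  read 'x': s2 → s1
  read 'y': s1 → s2
  end s2, rejected

w2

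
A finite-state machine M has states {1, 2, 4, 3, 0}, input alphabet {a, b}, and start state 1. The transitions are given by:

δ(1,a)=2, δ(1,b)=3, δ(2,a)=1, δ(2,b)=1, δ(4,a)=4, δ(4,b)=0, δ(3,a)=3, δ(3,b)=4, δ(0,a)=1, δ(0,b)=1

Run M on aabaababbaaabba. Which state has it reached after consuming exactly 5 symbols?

3

start at 1
read 'a': 1 → 2
read 'a': 2 → 1
read 'b': 1 → 3
read 'a': 3 → 3
read 'a': 3 → 3
After 5 symbols: 3.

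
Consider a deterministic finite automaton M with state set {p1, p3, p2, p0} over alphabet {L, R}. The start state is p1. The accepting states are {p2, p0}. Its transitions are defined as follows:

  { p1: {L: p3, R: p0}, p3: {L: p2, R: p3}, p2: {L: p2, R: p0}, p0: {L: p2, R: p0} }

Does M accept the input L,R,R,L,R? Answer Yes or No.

Yes

Trace: p1 -L-> p3 -R-> p3 -R-> p3 -L-> p2 -R-> p0
End state p0 is accepting.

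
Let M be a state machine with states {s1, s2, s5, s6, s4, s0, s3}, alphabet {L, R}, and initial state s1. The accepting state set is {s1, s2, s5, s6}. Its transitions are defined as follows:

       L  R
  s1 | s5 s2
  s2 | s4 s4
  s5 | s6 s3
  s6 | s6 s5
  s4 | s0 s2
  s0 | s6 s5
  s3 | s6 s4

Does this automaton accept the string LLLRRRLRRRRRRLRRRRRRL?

No

s1 → s5 → s6 → s6 → s5 → s3 → s4 → s0 → s5 → s3 → s4 → s2 → s4 → s2 → s4 → s2 → s4 → s2 → s4 → s2 → s4 → s0
End state s0 is not accepting.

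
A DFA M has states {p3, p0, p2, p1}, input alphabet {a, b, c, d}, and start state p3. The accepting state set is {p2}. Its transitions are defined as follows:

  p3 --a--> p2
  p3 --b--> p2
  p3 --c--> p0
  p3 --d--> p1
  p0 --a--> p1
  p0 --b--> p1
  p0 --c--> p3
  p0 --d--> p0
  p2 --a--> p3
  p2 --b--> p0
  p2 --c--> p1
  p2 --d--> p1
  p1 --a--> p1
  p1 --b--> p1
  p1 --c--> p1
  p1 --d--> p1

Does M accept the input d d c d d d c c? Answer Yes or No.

start at p3
read 'd': p3 → p1
read 'd': p1 → p1
read 'c': p1 → p1
read 'd': p1 → p1
read 'd': p1 → p1
read 'd': p1 → p1
read 'c': p1 → p1
read 'c': p1 → p1
End state p1 is not accepting.

No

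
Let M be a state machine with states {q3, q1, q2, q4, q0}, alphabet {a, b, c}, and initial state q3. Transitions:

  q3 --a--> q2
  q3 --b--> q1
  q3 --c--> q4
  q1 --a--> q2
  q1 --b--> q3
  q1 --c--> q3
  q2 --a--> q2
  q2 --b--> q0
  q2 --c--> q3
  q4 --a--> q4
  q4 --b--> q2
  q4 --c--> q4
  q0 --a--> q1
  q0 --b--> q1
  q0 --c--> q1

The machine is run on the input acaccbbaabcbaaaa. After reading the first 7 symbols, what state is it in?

q0

start at q3
read 'a': q3 → q2
read 'c': q2 → q3
read 'a': q3 → q2
read 'c': q2 → q3
read 'c': q3 → q4
read 'b': q4 → q2
read 'b': q2 → q0
After 7 symbols: q0.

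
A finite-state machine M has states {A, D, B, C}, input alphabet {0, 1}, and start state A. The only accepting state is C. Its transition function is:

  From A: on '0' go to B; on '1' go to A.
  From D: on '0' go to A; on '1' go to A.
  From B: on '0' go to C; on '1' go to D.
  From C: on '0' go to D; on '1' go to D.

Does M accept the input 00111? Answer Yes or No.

A → B → C → D → A → A
End state A is not accepting.

No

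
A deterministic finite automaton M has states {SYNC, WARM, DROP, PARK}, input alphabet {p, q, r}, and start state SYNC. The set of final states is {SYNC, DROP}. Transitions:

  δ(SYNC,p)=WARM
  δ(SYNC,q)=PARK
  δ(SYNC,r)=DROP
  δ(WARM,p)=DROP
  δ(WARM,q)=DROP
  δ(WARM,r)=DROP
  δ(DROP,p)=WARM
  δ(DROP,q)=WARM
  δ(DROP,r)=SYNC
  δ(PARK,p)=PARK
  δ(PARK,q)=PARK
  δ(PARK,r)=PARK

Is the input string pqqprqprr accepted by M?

SYNC → WARM → DROP → WARM → DROP → SYNC → PARK → PARK → PARK → PARK
End state PARK is not accepting.

No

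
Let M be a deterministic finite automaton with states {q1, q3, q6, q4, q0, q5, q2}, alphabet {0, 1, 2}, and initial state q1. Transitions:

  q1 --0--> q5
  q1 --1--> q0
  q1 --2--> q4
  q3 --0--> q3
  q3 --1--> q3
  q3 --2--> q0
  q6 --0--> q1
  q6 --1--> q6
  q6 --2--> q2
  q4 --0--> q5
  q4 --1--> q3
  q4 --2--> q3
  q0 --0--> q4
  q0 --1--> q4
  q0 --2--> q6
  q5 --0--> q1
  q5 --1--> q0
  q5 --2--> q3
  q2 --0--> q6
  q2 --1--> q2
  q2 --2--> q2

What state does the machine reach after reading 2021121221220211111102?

start at q1
read '2': q1 → q4
read '0': q4 → q5
read '2': q5 → q3
read '1': q3 → q3
read '1': q3 → q3
read '2': q3 → q0
read '1': q0 → q4
read '2': q4 → q3
read '2': q3 → q0
read '1': q0 → q4
read '2': q4 → q3
read '2': q3 → q0
read '0': q0 → q4
read '2': q4 → q3
read '1': q3 → q3
read '1': q3 → q3
read '1': q3 → q3
read '1': q3 → q3
read '1': q3 → q3
read '1': q3 → q3
read '0': q3 → q3
read '2': q3 → q0

q0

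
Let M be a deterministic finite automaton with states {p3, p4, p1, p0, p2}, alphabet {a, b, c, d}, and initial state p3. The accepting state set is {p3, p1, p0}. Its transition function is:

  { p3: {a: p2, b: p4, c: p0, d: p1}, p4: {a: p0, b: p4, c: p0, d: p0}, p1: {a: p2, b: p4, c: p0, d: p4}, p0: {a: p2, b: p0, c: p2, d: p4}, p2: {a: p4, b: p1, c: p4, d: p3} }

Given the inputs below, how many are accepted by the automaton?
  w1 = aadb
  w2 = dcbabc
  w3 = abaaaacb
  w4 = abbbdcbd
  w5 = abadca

w1: p3 → p2 → p4 → p0 → p0  → end p0, accepted
w2: p3 → p1 → p0 → p0 → p2 → p1 → p0  → end p0, accepted
w3: p3 → p2 → p1 → p2 → p4 → p0 → p2 → p4 → p4  → end p4, rejected
w4: p3 → p2 → p1 → p4 → p4 → p0 → p2 → p1 → p4  → end p4, rejected
w5: p3 → p2 → p1 → p2 → p3 → p0 → p2  → end p2, rejected

2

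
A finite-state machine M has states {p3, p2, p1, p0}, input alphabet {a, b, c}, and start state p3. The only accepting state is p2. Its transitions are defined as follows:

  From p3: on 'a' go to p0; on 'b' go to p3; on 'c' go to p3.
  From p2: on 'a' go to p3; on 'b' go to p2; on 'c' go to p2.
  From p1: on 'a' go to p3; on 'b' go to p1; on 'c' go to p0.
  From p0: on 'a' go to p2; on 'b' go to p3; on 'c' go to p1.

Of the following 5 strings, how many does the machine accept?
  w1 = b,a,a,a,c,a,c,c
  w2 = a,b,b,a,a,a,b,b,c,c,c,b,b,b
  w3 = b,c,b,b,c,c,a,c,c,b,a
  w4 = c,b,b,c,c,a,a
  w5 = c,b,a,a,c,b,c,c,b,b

w1:
  start at p3
  read 'b': p3 → p3
  read 'a': p3 → p0
  read 'a': p0 → p2
  read 'a': p2 → p3
  read 'c': p3 → p3
  read 'a': p3 → p0
  read 'c': p0 → p1
  read 'c': p1 → p0
  end p0, rejected
w2:
  start at p3
  read 'a': p3 → p0
  read 'b': p0 → p3
  read 'b': p3 → p3
  read 'a': p3 → p0
  read 'a': p0 → p2
  read 'a': p2 → p3
  read 'b': p3 → p3
  read 'b': p3 → p3
  read 'c': p3 → p3
  read 'c': p3 → p3
  read 'c': p3 → p3
  read 'b': p3 → p3
  read 'b': p3 → p3
  read 'b': p3 → p3
  end p3, rejected
w3:
  start at p3
  read 'b': p3 → p3
  read 'c': p3 → p3
  read 'b': p3 → p3
  read 'b': p3 → p3
  read 'c': p3 → p3
  read 'c': p3 → p3
  read 'a': p3 → p0
  read 'c': p0 → p1
  read 'c': p1 → p0
  read 'b': p0 → p3
  read 'a': p3 → p0
  end p0, rejected
w4:
  start at p3
  read 'c': p3 → p3
  read 'b': p3 → p3
  read 'b': p3 → p3
  read 'c': p3 → p3
  read 'c': p3 → p3
  read 'a': p3 → p0
  read 'a': p0 → p2
  end p2, accepted
w5:
  start at p3
  read 'c': p3 → p3
  read 'b': p3 → p3
  read 'a': p3 → p0
  read 'a': p0 → p2
  read 'c': p2 → p2
  read 'b': p2 → p2
  read 'c': p2 → p2
  read 'c': p2 → p2
  read 'b': p2 → p2
  read 'b': p2 → p2
  end p2, accepted

2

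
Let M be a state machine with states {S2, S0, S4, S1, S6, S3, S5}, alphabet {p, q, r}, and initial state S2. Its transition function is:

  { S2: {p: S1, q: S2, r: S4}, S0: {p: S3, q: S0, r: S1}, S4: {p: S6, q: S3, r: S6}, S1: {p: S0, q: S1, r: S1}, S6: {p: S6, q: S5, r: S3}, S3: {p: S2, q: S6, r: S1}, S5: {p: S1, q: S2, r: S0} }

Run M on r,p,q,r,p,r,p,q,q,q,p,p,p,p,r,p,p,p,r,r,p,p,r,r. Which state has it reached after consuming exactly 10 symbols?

S0

start at S2
read 'r': S2 → S4
read 'p': S4 → S6
read 'q': S6 → S5
read 'r': S5 → S0
read 'p': S0 → S3
read 'r': S3 → S1
read 'p': S1 → S0
read 'q': S0 → S0
read 'q': S0 → S0
read 'q': S0 → S0
After 10 symbols: S0.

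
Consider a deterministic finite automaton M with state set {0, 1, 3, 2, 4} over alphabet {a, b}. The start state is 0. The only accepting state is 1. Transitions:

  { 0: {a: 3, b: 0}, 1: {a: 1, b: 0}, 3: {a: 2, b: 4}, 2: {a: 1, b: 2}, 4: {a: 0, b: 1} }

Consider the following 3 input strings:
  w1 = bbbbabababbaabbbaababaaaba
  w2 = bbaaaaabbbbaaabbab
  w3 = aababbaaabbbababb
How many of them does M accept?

0

w1:
  start at 0
  read 'b': 0 → 0
  read 'b': 0 → 0
  read 'b': 0 → 0
  read 'b': 0 → 0
  read 'a': 0 → 3
  read 'b': 3 → 4
  read 'a': 4 → 0
  read 'b': 0 → 0
  read 'a': 0 → 3
  read 'b': 3 → 4
  read 'b': 4 → 1
  read 'a': 1 → 1
  read 'a': 1 → 1
  read 'b': 1 → 0
  read 'b': 0 → 0
  read 'b': 0 → 0
  read 'a': 0 → 3
  read 'a': 3 → 2
  read 'b': 2 → 2
  read 'a': 2 → 1
  read 'b': 1 → 0
  read 'a': 0 → 3
  read 'a': 3 → 2
  read 'a': 2 → 1
  read 'b': 1 → 0
  read 'a': 0 → 3
  end 3, rejected
w2:
  start at 0
  read 'b': 0 → 0
  read 'b': 0 → 0
  read 'a': 0 → 3
  read 'a': 3 → 2
  read 'a': 2 → 1
  read 'a': 1 → 1
  read 'a': 1 → 1
  read 'b': 1 → 0
  read 'b': 0 → 0
  read 'b': 0 → 0
  read 'b': 0 → 0
  read 'a': 0 → 3
  read 'a': 3 → 2
  read 'a': 2 → 1
  read 'b': 1 → 0
  read 'b': 0 → 0
  read 'a': 0 → 3
  read 'b': 3 → 4
  end 4, rejected
w3:
  start at 0
  read 'a': 0 → 3
  read 'a': 3 → 2
  read 'b': 2 → 2
  read 'a': 2 → 1
  read 'b': 1 → 0
  read 'b': 0 → 0
  read 'a': 0 → 3
  read 'a': 3 → 2
  read 'a': 2 → 1
  read 'b': 1 → 0
  read 'b': 0 → 0
  read 'b': 0 → 0
  read 'a': 0 → 3
  read 'b': 3 → 4
  read 'a': 4 → 0
  read 'b': 0 → 0
  read 'b': 0 → 0
  end 0, rejected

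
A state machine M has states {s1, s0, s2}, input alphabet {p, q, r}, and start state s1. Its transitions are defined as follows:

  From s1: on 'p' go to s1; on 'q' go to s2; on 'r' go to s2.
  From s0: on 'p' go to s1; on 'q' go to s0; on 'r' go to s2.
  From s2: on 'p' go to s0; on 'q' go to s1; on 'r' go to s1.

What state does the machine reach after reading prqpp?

s1

start at s1
read 'p': s1 → s1
read 'r': s1 → s2
read 'q': s2 → s1
read 'p': s1 → s1
read 'p': s1 → s1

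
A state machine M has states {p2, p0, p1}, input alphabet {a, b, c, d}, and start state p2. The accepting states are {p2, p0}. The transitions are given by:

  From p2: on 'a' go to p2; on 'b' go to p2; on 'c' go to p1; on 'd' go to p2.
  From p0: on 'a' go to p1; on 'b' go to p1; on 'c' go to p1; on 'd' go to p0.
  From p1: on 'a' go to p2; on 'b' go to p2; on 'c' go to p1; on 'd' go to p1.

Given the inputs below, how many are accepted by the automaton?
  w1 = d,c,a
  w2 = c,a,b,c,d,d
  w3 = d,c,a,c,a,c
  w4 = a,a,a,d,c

1

w1:
  start at p2
  read 'd': p2 → p2
  read 'c': p2 → p1
  read 'a': p1 → p2
  end p2, accepted
w2:
  start at p2
  read 'c': p2 → p1
  read 'a': p1 → p2
  read 'b': p2 → p2
  read 'c': p2 → p1
  read 'd': p1 → p1
  read 'd': p1 → p1
  end p1, rejected
w3:
  start at p2
  read 'd': p2 → p2
  read 'c': p2 → p1
  read 'a': p1 → p2
  read 'c': p2 → p1
  read 'a': p1 → p2
  read 'c': p2 → p1
  end p1, rejected
w4:
  start at p2
  read 'a': p2 → p2
  read 'a': p2 → p2
  read 'a': p2 → p2
  read 'd': p2 → p2
  read 'c': p2 → p1
  end p1, rejected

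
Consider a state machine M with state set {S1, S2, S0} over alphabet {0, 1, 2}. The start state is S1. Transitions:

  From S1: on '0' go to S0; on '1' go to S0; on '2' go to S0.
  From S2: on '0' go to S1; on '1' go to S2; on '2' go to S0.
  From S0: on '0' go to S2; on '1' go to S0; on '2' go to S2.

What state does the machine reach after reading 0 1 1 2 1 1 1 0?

S1 → S0 → S0 → S0 → S2 → S2 → S2 → S2 → S1

S1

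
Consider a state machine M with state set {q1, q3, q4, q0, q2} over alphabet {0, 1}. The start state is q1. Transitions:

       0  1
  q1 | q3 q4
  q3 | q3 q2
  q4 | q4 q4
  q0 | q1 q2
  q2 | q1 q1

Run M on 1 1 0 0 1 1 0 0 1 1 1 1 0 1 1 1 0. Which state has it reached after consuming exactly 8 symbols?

q1 → q4 → q4 → q4 → q4 → q4 → q4 → q4 → q4
After 8 symbols: q4.

q4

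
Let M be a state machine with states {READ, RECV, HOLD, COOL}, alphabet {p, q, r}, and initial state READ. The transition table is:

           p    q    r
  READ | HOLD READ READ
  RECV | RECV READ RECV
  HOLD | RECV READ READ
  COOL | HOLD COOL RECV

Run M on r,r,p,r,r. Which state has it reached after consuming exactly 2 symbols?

READ

READ → READ → READ
After 2 symbols: READ.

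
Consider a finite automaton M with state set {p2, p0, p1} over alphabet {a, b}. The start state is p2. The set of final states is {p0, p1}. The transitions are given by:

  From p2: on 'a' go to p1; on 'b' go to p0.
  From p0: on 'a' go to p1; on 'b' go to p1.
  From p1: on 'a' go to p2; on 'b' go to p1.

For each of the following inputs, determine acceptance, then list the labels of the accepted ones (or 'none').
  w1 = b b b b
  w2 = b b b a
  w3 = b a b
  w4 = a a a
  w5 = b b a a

w1, w3, w4, w5

w1:
  start at p2
  read 'b': p2 → p0
  read 'b': p0 → p1
  read 'b': p1 → p1
  read 'b': p1 → p1
  end p1, accepted
w2:
  start at p2
  read 'b': p2 → p0
  read 'b': p0 → p1
  read 'b': p1 → p1
  read 'a': p1 → p2
  end p2, rejected
w3:
  start at p2
  read 'b': p2 → p0
  read 'a': p0 → p1
  read 'b': p1 → p1
  end p1, accepted
w4:
  start at p2
  read 'a': p2 → p1
  read 'a': p1 → p2
  read 'a': p2 → p1
  end p1, accepted
w5:
  start at p2
  read 'b': p2 → p0
  read 'b': p0 → p1
  read 'a': p1 → p2
  read 'a': p2 → p1
  end p1, accepted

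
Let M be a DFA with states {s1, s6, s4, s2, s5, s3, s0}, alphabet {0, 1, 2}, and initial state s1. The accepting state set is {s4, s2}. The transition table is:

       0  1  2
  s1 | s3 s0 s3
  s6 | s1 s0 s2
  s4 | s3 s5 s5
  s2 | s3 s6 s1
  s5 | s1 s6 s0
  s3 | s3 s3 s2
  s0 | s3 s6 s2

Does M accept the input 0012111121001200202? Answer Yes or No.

start at s1
read '0': s1 → s3
read '0': s3 → s3
read '1': s3 → s3
read '2': s3 → s2
read '1': s2 → s6
read '1': s6 → s0
read '1': s0 → s6
read '1': s6 → s0
read '2': s0 → s2
read '1': s2 → s6
read '0': s6 → s1
read '0': s1 → s3
read '1': s3 → s3
read '2': s3 → s2
read '0': s2 → s3
read '0': s3 → s3
read '2': s3 → s2
read '0': s2 → s3
read '2': s3 → s2
End state s2 is accepting.

Yes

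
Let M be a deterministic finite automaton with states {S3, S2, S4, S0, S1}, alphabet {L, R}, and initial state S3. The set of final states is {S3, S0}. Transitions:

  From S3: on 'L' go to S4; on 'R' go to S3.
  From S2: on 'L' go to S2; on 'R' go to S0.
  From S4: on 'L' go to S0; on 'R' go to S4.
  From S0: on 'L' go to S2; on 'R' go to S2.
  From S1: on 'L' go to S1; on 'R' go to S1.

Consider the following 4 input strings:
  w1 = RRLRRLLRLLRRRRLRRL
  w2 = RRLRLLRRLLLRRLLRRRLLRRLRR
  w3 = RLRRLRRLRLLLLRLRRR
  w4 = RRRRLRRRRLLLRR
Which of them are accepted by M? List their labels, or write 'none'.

w3

w1: S3 → S3 → S3 → S4 → S4 → S4 → S0 → S2 → S0 → S2 → S2 → S0 → S2 → S0 → S2 → S2 → S0 → S2 → S2  → end S2, rejected
w2: S3 → S3 → S3 → S4 → S4 → S0 → S2 → S0 → S2 → S2 → S2 → S2 → S0 → S2 → S2 → S2 → S0 → S2 → S0 → S2 → S2 → S0 → S2 → S2 → S0 → S2  → end S2, rejected
w3: S3 → S3 → S4 → S4 → S4 → S0 → S2 → S0 → S2 → S0 → S2 → S2 → S2 → S2 → S0 → S2 → S0 → S2 → S0  → end S0, accepted
w4: S3 → S3 → S3 → S3 → S3 → S4 → S4 → S4 → S4 → S4 → S0 → S2 → S2 → S0 → S2  → end S2, rejected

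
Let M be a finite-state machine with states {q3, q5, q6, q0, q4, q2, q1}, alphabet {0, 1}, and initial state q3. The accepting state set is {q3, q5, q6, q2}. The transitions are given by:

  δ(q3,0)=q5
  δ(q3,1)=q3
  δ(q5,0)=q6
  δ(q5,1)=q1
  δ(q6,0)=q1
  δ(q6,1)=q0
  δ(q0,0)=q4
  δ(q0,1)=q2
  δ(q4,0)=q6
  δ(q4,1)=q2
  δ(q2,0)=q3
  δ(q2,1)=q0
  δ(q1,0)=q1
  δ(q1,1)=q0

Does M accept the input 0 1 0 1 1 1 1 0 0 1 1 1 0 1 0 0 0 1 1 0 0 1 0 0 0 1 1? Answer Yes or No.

q3 → q5 → q1 → q1 → q0 → q2 → q0 → q2 → q3 → q5 → q1 → q0 → q2 → q3 → q3 → q5 → q6 → q1 → q0 → q2 → q3 → q5 → q1 → q1 → q1 → q1 → q0 → q2
End state q2 is accepting.

Yes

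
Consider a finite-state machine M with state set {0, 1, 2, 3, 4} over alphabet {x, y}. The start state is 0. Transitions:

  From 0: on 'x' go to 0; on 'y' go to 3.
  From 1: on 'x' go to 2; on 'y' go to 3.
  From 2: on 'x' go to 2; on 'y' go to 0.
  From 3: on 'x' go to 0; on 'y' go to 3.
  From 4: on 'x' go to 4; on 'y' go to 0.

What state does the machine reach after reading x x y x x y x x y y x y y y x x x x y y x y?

start at 0
read 'x': 0 → 0
read 'x': 0 → 0
read 'y': 0 → 3
read 'x': 3 → 0
read 'x': 0 → 0
read 'y': 0 → 3
read 'x': 3 → 0
read 'x': 0 → 0
read 'y': 0 → 3
read 'y': 3 → 3
read 'x': 3 → 0
read 'y': 0 → 3
read 'y': 3 → 3
read 'y': 3 → 3
read 'x': 3 → 0
read 'x': 0 → 0
read 'x': 0 → 0
read 'x': 0 → 0
read 'y': 0 → 3
read 'y': 3 → 3
read 'x': 3 → 0
read 'y': 0 → 3

3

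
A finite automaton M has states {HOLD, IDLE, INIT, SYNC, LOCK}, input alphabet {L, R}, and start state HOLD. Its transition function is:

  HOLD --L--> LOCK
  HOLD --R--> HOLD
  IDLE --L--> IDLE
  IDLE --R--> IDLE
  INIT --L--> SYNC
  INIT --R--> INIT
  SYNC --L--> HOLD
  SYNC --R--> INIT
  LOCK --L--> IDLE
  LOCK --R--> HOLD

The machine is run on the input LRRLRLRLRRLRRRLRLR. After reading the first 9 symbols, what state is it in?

start at HOLD
read 'L': HOLD → LOCK
read 'R': LOCK → HOLD
read 'R': HOLD → HOLD
read 'L': HOLD → LOCK
read 'R': LOCK → HOLD
read 'L': HOLD → LOCK
read 'R': LOCK → HOLD
read 'L': HOLD → LOCK
read 'R': LOCK → HOLD
After 9 symbols: HOLD.

HOLD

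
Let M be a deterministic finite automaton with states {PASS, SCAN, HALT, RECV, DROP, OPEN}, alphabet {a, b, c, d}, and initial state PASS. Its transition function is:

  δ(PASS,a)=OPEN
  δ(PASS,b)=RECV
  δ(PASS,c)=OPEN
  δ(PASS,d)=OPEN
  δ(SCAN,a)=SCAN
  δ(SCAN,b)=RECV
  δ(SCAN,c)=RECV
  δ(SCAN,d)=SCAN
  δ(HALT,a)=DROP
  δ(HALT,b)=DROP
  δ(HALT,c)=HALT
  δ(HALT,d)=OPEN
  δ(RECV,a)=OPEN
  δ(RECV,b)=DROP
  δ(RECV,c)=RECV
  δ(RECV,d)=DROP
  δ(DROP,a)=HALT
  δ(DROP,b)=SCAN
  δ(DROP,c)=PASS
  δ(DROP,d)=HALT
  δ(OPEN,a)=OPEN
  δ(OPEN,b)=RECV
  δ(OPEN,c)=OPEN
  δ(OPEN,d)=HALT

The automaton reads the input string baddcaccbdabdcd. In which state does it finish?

OPEN

Trace: PASS -b-> RECV -a-> OPEN -d-> HALT -d-> OPEN -c-> OPEN -a-> OPEN -c-> OPEN -c-> OPEN -b-> RECV -d-> DROP -a-> HALT -b-> DROP -d-> HALT -c-> HALT -d-> OPEN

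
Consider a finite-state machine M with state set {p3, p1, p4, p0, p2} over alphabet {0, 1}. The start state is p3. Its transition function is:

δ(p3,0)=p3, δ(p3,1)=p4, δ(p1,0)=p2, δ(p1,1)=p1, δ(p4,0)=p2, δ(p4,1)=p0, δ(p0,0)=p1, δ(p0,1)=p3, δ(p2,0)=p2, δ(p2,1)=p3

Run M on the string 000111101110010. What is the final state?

start at p3
read '0': p3 → p3
read '0': p3 → p3
read '0': p3 → p3
read '1': p3 → p4
read '1': p4 → p0
read '1': p0 → p3
read '1': p3 → p4
read '0': p4 → p2
read '1': p2 → p3
read '1': p3 → p4
read '1': p4 → p0
read '0': p0 → p1
read '0': p1 → p2
read '1': p2 → p3
read '0': p3 → p3

p3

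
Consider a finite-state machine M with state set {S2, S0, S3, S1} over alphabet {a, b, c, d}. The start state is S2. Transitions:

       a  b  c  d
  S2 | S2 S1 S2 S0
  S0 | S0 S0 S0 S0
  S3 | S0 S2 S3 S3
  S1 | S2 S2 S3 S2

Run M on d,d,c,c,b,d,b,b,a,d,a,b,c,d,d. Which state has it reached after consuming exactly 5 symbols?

S0

start at S2
read 'd': S2 → S0
read 'd': S0 → S0
read 'c': S0 → S0
read 'c': S0 → S0
read 'b': S0 → S0
After 5 symbols: S0.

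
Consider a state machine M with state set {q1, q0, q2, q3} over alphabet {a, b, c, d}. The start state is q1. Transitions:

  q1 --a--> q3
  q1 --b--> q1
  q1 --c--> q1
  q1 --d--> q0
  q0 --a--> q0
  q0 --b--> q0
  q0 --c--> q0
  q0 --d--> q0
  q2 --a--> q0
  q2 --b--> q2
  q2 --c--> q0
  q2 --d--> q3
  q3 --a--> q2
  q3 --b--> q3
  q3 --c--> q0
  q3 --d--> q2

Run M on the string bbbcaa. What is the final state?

q2

start at q1
read 'b': q1 → q1
read 'b': q1 → q1
read 'b': q1 → q1
read 'c': q1 → q1
read 'a': q1 → q3
read 'a': q3 → q2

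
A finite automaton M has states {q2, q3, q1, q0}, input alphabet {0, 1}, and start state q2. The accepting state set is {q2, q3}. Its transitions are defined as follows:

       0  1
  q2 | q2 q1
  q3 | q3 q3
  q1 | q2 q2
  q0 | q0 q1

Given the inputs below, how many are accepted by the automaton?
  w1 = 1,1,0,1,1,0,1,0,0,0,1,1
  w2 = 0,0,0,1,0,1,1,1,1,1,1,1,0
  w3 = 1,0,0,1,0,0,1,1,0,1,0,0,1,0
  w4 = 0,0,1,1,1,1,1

3

w1: Trace: q2 -1-> q1 -1-> q2 -0-> q2 -1-> q1 -1-> q2 -0-> q2 -1-> q1 -0-> q2 -0-> q2 -0-> q2 -1-> q1 -1-> q2  → end q2, accepted
w2: Trace: q2 -0-> q2 -0-> q2 -0-> q2 -1-> q1 -0-> q2 -1-> q1 -1-> q2 -1-> q1 -1-> q2 -1-> q1 -1-> q2 -1-> q1 -0-> q2  → end q2, accepted
w3: Trace: q2 -1-> q1 -0-> q2 -0-> q2 -1-> q1 -0-> q2 -0-> q2 -1-> q1 -1-> q2 -0-> q2 -1-> q1 -0-> q2 -0-> q2 -1-> q1 -0-> q2  → end q2, accepted
w4: Trace: q2 -0-> q2 -0-> q2 -1-> q1 -1-> q2 -1-> q1 -1-> q2 -1-> q1  → end q1, rejected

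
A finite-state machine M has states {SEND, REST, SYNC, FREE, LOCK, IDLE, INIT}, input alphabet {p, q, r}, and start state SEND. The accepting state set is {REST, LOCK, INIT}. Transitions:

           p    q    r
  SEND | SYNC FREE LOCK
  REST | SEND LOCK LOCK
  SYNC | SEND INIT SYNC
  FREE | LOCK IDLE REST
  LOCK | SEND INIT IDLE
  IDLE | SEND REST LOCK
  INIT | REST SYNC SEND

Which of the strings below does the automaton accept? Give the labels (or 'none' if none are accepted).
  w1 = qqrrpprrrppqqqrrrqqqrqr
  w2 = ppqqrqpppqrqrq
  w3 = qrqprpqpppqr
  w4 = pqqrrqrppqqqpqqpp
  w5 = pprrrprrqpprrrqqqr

w1, w2

w1: Trace: SEND -q-> FREE -q-> IDLE -r-> LOCK -r-> IDLE -p-> SEND -p-> SYNC -r-> SYNC -r-> SYNC -r-> SYNC -p-> SEND -p-> SYNC -q-> INIT -q-> SYNC -q-> INIT -r-> SEND -r-> LOCK -r-> IDLE -q-> REST -q-> LOCK -q-> INIT -r-> SEND -q-> FREE -r-> REST  → end REST, accepted
w2: Trace: SEND -p-> SYNC -p-> SEND -q-> FREE -q-> IDLE -r-> LOCK -q-> INIT -p-> REST -p-> SEND -p-> SYNC -q-> INIT -r-> SEND -q-> FREE -r-> REST -q-> LOCK  → end LOCK, accepted
w3: Trace: SEND -q-> FREE -r-> REST -q-> LOCK -p-> SEND -r-> LOCK -p-> SEND -q-> FREE -p-> LOCK -p-> SEND -p-> SYNC -q-> INIT -r-> SEND  → end SEND, rejected
w4: Trace: SEND -p-> SYNC -q-> INIT -q-> SYNC -r-> SYNC -r-> SYNC -q-> INIT -r-> SEND -p-> SYNC -p-> SEND -q-> FREE -q-> IDLE -q-> REST -p-> SEND -q-> FREE -q-> IDLE -p-> SEND -p-> SYNC  → end SYNC, rejected
w5: Trace: SEND -p-> SYNC -p-> SEND -r-> LOCK -r-> IDLE -r-> LOCK -p-> SEND -r-> LOCK -r-> IDLE -q-> REST -p-> SEND -p-> SYNC -r-> SYNC -r-> SYNC -r-> SYNC -q-> INIT -q-> SYNC -q-> INIT -r-> SEND  → end SEND, rejected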